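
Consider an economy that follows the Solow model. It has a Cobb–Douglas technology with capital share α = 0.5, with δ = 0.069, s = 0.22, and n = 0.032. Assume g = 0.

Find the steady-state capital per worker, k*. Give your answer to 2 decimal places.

k* ≈ 4.74

In steady state, investment equals break-even investment: s·k^α = (n + δ)·k.
Dividing both sides by k: k^(1−α) = s / (n + δ).
k^0.5 = 0.22 / (0.032 + 0.069) = 0.22 / 0.101 = 2.1782
k* = 2.1782^(1/0.5) ≈ 4.7446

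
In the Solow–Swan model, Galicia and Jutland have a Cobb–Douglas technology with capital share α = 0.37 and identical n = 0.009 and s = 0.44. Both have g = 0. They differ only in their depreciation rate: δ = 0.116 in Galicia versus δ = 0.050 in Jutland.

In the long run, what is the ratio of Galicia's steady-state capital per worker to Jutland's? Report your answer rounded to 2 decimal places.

ratio ≈ 0.30

Steady-state k* = [s/(n + δ)]^(1/(1−α)), so the ratio is [ (s_G/(n + δ)_G) / (s_J/(n + δ)_J) ]^1.5873.
s_G/(n + δ)_G = 0.44/0.125 = 3.5200; s_J/(n + δ)_J = 0.44/0.059 = 7.4576.
Ratio = (3.5200/7.4576)^1.5873 = 0.4720^1.5873 ≈ 0.3037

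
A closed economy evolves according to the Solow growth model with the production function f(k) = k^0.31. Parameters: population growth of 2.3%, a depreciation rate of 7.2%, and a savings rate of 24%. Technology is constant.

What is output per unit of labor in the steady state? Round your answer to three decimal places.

y* ≈ 1.516

In steady state, investment equals break-even investment: s·k^α = (n + δ)·k.
Dividing both sides by k: k^(1−α) = s / (n + δ).
k^0.69 = 0.24 / (0.023 + 0.072) = 0.24 / 0.095 = 2.5263
k* = 2.5263^(1/0.69) ≈ 3.8310
y* = (k*)^α = 3.8310^0.31 ≈ 1.5164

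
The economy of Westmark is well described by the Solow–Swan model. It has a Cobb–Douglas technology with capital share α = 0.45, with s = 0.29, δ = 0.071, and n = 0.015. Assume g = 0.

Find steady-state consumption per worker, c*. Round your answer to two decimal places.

c* ≈ 1.92

At the steady state, Δk = 0, so s·k^α = (n + δ)·k.
Rearranging, k^(1−α) = s / (n + δ).
k^0.55 = 0.29 / (0.015 + 0.071) = 0.29 / 0.086 = 3.3721
k* = 3.3721^(1/0.55) ≈ 9.1163
y* = (k*)^α = 9.1163^0.45 ≈ 2.7035
c* = (1 − s)·y* = (1 − 0.29) × 2.7035 ≈ 1.9195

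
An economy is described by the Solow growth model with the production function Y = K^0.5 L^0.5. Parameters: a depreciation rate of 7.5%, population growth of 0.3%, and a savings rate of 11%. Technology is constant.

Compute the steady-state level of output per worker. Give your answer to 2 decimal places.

At the steady state, Δk = 0, so s·k^α = (n + δ)·k.
Dividing both sides by k: k^(1−α) = s / (n + δ).
k^0.5 = 0.11 / (0.003 + 0.075) = 0.11 / 0.078 = 1.4103
k* = 1.4103^(1/0.5) ≈ 1.9889
y* = (k*)^α = 1.9889^0.5 ≈ 1.4103

y* = 1.41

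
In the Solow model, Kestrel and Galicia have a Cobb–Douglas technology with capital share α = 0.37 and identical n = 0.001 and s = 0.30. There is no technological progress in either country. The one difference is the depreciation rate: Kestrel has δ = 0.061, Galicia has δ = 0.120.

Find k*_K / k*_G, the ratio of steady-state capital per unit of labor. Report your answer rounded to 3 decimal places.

k*_K / k*_G ≈ 2.890

Steady-state k* = [s/(n + δ)]^(1/(1−α)), so the ratio is [ (s_K/(n + δ)_K) / (s_G/(n + δ)_G) ]^1.5873.
s_K/(n + δ)_K = 0.30/0.062 = 4.8387; s_G/(n + δ)_G = 0.30/0.121 = 2.4793.
Ratio = (4.8387/2.4793)^1.5873 = 1.9516^1.5873 ≈ 2.8903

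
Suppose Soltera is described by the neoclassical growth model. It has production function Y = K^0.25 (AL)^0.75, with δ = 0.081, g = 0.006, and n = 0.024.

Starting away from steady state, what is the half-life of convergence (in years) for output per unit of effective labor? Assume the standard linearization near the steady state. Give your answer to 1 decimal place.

half-life ≈ 8.3 years

Near the steady state the convergence rate is λ = (1 − α)(n + g + δ).
λ = (1 − 0.25) × 0.111 = 0.75 × 0.111 = 0.08325
Half-life = ln 2 / λ = 0.6931 / 0.08325 ≈ 8.33 years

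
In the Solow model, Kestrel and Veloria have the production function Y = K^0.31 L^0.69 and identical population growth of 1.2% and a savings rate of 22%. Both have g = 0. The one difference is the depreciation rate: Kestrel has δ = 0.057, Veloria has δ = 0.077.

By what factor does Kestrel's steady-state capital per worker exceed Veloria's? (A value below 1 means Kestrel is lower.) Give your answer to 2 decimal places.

ratio ≈ 1.45

Steady-state k* = [s/(n + δ)]^(1/(1−α)), so the ratio is [ (s_K/(n + δ)_K) / (s_V/(n + δ)_V) ]^1.4493.
s_K/(n + δ)_K = 0.22/0.069 = 3.1884; s_V/(n + δ)_V = 0.22/0.089 = 2.4719.
Ratio = (3.1884/2.4719)^1.4493 = 1.2899^1.4493 ≈ 1.4462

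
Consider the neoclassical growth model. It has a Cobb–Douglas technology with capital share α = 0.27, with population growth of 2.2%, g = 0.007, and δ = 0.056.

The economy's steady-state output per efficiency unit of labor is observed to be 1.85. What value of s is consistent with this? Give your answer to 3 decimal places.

Steady state requires s·f(k) = (n + g + δ)·k, i.e. s·k^α = (n + g + δ)·k.
Since y* = [s/(n + g + δ)]^(α/(1−α)), we have s/(n + g + δ) = (y*)^((1−α)/α) = 1.85^2.7037 = 5.2766.
Therefore s = 5.2766 × (n + g + δ) = 5.2766 × 0.085 = 0.4485.

s ≈ 0.449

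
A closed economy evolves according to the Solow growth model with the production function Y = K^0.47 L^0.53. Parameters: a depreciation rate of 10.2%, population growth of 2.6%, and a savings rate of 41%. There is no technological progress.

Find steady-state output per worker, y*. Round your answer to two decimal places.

In steady state, investment equals break-even investment: s·k^α = (n + δ)·k.
Dividing both sides by k: k^(1−α) = s / (n + δ).
k^0.53 = 0.41 / (0.026 + 0.102) = 0.41 / 0.128 = 3.2031
k* = 3.2031^(1/0.53) ≈ 8.9930
y* = (k*)^α = 8.9930^0.47 ≈ 2.8076

y* = 2.81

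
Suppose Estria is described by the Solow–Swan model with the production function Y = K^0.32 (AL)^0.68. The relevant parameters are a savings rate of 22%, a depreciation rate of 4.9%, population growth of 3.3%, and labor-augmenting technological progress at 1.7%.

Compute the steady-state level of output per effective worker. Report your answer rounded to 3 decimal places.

y* ≈ 1.456

In steady state, investment equals break-even investment: s·k^α = (n + g + δ)·k.
Rearranging, k^(1−α) = s / (n + g + δ).
k^0.68 = 0.22 / (0.033 + 0.017 + 0.049) = 0.22 / 0.099 = 2.2222
k* = 2.2222^(1/0.68) ≈ 3.2358
y* = (k*)^α = 3.2358^0.32 ≈ 1.4561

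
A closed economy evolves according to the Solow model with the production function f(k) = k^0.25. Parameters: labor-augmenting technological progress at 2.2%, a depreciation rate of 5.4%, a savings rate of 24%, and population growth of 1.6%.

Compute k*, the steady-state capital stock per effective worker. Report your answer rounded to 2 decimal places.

k* = 3.59

At the steady state, Δk = 0, so s·k^α = (n + g + δ)·k.
Dividing both sides by k: k^(1−α) = s / (n + g + δ).
k^0.75 = 0.24 / (0.016 + 0.022 + 0.054) = 0.24 / 0.092 = 2.6087
k* = 2.6087^(1/0.75) ≈ 3.5911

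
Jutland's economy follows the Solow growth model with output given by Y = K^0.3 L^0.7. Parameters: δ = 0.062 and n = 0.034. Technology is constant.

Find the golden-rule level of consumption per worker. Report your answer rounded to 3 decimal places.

At the golden rule, f'(k) = n + δ, so α·k^(α−1) = n + δ and k_gold = (α/(n + δ))^(1/(1−α)).
k_gold = (0.3/0.096)^(1/0.7) = 3.1250^1.4286 ≈ 5.0926
c_gold = f(k_gold) − (n + δ)·k_gold = 1.6296 − 0.096×5.0926 ≈ 1.1407

c_gold ≈ 1.141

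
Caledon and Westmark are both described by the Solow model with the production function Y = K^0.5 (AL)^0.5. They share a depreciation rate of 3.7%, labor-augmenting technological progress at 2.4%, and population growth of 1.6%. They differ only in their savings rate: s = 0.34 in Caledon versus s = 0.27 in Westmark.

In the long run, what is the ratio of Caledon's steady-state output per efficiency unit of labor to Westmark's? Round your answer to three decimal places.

y*_C / y*_W ≈ 1.259

Steady-state y* = [s/(n + g + δ)]^(α/(1−α)), so the ratio is [ (s_C/(n + g + δ)_C) / (s_W/(n + g + δ)_W) ]^1.
s_C/(n + g + δ)_C = 0.34/0.077 = 4.4156; s_W/(n + g + δ)_W = 0.27/0.077 = 3.5065.
Ratio = (4.4156/3.5065)^1 = 1.2593^1 ≈ 1.2593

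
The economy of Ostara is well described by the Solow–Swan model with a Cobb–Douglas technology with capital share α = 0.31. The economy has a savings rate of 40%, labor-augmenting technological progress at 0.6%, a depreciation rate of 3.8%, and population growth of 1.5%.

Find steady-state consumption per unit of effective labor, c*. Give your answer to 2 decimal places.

Steady state requires s·f(k) = (n + g + δ)·k, i.e. s·k^α = (n + g + δ)·k.
Dividing both sides by k: k^(1−α) = s / (n + g + δ).
k^0.69 = 0.40 / (0.015 + 0.006 + 0.038) = 0.40 / 0.059 = 6.7797
k* = 6.7797^(1/0.69) ≈ 16.0196
y* = (k*)^α = 16.0196^0.31 ≈ 2.3629
c* = (1 − s)·y* = (1 − 0.40) × 2.3629 ≈ 1.4177

c* ≈ 1.42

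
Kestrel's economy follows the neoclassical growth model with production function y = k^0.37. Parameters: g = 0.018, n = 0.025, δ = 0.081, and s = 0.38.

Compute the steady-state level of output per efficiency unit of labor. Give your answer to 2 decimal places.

At the steady state, Δk = 0, so s·k^α = (n + g + δ)·k.
Rearranging, k^(1−α) = s / (n + g + δ).
k^0.63 = 0.38 / (0.025 + 0.018 + 0.081) = 0.38 / 0.124 = 3.0645
k* = 3.0645^(1/0.63) ≈ 5.9156
y* = (k*)^α = 5.9156^0.37 ≈ 1.9304

y* = 1.93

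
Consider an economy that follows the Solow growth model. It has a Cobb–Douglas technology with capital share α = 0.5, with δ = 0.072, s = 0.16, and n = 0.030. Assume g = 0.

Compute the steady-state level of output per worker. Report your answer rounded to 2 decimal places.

y* = 1.57

In steady state, investment equals break-even investment: s·k^α = (n + δ)·k.
Rearranging, k^(1−α) = s / (n + δ).
k^0.5 = 0.16 / (0.030 + 0.072) = 0.16 / 0.102 = 1.5686
k* = 1.5686^(1/0.5) ≈ 2.4605
y* = (k*)^α = 2.4605^0.5 ≈ 1.5686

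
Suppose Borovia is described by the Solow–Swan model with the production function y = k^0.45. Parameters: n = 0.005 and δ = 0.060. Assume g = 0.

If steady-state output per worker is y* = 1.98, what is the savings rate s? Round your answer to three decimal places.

s ≈ 0.150

Steady state requires s·f(k) = (n + δ)·k, i.e. s·k^α = (n + δ)·k.
Since y* = [s/(n + δ)]^(α/(1−α)), we have s/(n + δ) = (y*)^((1−α)/α) = 1.98^1.2222 = 2.3045.
Therefore s = 2.3045 × (n + δ) = 2.3045 × 0.065 = 0.1498.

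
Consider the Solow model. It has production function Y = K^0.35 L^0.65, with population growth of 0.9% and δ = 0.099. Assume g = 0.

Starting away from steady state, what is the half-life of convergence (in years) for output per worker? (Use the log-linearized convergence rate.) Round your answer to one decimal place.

Near the steady state the convergence rate is λ = (1 − α)(n + δ).
λ = (1 − 0.35) × 0.108 = 0.65 × 0.108 = 0.0702
Half-life = ln 2 / λ = 0.6931 / 0.0702 ≈ 9.87 years

t_½ ≈ 9.9 years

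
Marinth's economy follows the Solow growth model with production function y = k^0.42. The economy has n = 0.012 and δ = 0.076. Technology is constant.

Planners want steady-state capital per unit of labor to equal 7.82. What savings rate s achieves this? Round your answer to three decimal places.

s ≈ 0.290

In steady state, investment equals break-even investment: s·k^α = (n + δ)·k.
So s / (n + δ) = (k*)^(1−α) = 7.82^0.58 = 3.2966.
Therefore s = 3.2966 × (n + δ) = 3.2966 × 0.088 = 0.2901.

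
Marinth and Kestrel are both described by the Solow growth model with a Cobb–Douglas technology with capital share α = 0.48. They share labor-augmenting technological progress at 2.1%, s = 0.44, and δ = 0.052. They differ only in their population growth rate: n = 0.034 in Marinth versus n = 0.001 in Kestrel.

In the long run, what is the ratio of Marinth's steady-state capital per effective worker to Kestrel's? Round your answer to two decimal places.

ratio ≈ 0.49

Steady-state k* = [s/(n + g + δ)]^(1/(1−α)), so the ratio is [ (s_M/(n + g + δ)_M) / (s_K/(n + g + δ)_K) ]^1.9231.
s_M/(n + g + δ)_M = 0.44/0.107 = 4.1121; s_K/(n + g + δ)_K = 0.44/0.074 = 5.9459.
Ratio = (4.1121/5.9459)^1.9231 = 0.6916^1.9231 ≈ 0.4921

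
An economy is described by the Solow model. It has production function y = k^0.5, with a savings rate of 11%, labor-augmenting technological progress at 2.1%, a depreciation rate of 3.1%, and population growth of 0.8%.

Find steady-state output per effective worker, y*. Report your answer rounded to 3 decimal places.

y* = 1.833

At the steady state, Δk = 0, so s·k^α = (n + g + δ)·k.
Rearranging, k^(1−α) = s / (n + g + δ).
k^0.5 = 0.11 / (0.008 + 0.021 + 0.031) = 0.11 / 0.060 = 1.8333
k* = 1.8333^(1/0.5) ≈ 3.3610
y* = (k*)^α = 3.3610^0.5 ≈ 1.8333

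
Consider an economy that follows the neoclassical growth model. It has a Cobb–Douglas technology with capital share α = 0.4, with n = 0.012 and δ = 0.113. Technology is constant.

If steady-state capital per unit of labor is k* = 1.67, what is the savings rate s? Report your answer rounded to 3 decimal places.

s ≈ 0.170

At the steady state, Δk = 0, so s·k^α = (n + δ)·k.
So s / (n + δ) = (k*)^(1−α) = 1.67^0.6 = 1.3603.
Therefore s = 1.3603 × (n + δ) = 1.3603 × 0.125 = 0.1700.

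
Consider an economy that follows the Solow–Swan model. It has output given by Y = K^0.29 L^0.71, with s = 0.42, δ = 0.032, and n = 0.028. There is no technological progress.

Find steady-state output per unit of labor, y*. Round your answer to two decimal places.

At the steady state, Δk = 0, so s·k^α = (n + δ)·k.
Rearranging, k^(1−α) = s / (n + δ).
k^0.71 = 0.42 / (0.028 + 0.032) = 0.42 / 0.060 = 7.0000
k* = 7.0000^(1/0.71) ≈ 15.4981
y* = (k*)^α = 15.4981^0.29 ≈ 2.2140

y* = 2.21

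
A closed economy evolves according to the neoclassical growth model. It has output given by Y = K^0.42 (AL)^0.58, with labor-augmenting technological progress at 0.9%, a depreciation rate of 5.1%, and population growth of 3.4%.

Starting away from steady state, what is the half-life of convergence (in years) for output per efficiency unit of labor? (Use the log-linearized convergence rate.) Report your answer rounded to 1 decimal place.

Near the steady state the convergence rate is λ = (1 − α)(n + g + δ).
λ = (1 − 0.42) × 0.094 = 0.58 × 0.094 = 0.05452
Half-life = ln 2 / λ = 0.6931 / 0.05452 ≈ 12.71 years

half-life ≈ 12.7 years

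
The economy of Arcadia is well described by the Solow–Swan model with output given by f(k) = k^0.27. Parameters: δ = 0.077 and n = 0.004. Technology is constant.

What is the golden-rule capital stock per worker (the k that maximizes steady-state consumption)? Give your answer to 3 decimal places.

k_gold ≈ 5.203

The golden rule sets f'(k) = n + δ, i.e. α·k^(α−1) = n + δ.
So k^(1−α) = α / (n + δ) = 0.27 / 0.081 = 3.3333.
k_gold = 3.3333^(1/0.73) ≈ 5.2031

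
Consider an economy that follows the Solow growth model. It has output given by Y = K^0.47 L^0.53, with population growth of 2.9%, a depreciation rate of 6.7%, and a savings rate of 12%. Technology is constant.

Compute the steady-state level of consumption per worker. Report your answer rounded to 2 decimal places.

c* ≈ 1.07

Steady state requires s·f(k) = (n + δ)·k, i.e. s·k^α = (n + δ)·k.
Rearranging, k^(1−α) = s / (n + δ).
k^0.53 = 0.12 / (0.029 + 0.067) = 0.12 / 0.096 = 1.2500
k* = 1.2500^(1/0.53) ≈ 1.5235
y* = (k*)^α = 1.5235^0.47 ≈ 1.2188
c* = (1 − s)·y* = (1 − 0.12) × 1.2188 ≈ 1.0725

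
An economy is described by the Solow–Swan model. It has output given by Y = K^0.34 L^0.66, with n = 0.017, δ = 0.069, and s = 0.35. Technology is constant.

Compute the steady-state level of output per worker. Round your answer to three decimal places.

Steady state requires s·f(k) = (n + δ)·k, i.e. s·k^α = (n + δ)·k.
Rearranging, k^(1−α) = s / (n + δ).
k^0.66 = 0.35 / (0.017 + 0.069) = 0.35 / 0.086 = 4.0698
k* = 4.0698^(1/0.66) ≈ 8.3868
y* = (k*)^α = 8.3868^0.34 ≈ 2.0607

y* ≈ 2.061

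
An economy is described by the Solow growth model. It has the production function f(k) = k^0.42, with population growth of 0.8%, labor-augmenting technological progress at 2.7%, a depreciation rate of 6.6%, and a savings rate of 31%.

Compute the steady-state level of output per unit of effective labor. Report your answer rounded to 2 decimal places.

y* = 2.25

Steady state requires s·f(k) = (n + g + δ)·k, i.e. s·k^α = (n + g + δ)·k.
Dividing both sides by k: k^(1−α) = s / (n + g + δ).
k^0.58 = 0.31 / (0.008 + 0.027 + 0.066) = 0.31 / 0.101 = 3.0693
k* = 3.0693^(1/0.58) ≈ 6.9139
y* = (k*)^α = 6.9139^0.42 ≈ 2.2526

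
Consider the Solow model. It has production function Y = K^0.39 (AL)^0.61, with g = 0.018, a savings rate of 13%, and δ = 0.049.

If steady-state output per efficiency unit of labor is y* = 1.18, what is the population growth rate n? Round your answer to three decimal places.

n ≈ 0.033

In steady state, investment equals break-even investment: s·k^α = (n + g + δ)·k.
Since y* = [s/(n + g + δ)]^(α/(1−α)), we have s/(n + g + δ) = (y*)^((1−α)/α) = 1.18^1.5641 = 1.2955.
Therefore n + g + δ = s / 1.2955 = 0.13 / 1.2955 = 0.1003, so n = 0.1003 − 0.067 = 0.0333.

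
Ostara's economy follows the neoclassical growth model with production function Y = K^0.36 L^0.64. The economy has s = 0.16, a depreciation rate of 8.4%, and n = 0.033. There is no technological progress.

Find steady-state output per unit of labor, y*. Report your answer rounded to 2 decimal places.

y* = 1.19

In steady state, investment equals break-even investment: s·k^α = (n + δ)·k.
Rearranging, k^(1−α) = s / (n + δ).
k^0.64 = 0.16 / (0.033 + 0.084) = 0.16 / 0.117 = 1.3675
k* = 1.3675^(1/0.64) ≈ 1.6307
y* = (k*)^α = 1.6307^0.36 ≈ 1.1925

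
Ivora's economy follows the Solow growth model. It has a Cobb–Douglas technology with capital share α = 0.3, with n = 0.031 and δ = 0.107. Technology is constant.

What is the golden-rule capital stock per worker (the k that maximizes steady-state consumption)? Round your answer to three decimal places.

The golden rule sets f'(k) = n + δ, i.e. α·k^(α−1) = n + δ.
So k^(1−α) = α / (n + δ) = 0.3 / 0.138 = 2.1739.
k_gold = 2.1739^(1/0.7) ≈ 3.0323

k_gold ≈ 3.032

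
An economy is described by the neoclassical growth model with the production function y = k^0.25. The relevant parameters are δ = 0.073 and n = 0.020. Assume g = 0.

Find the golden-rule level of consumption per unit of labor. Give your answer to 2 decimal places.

At the golden rule, f'(k) = n + δ, so α·k^(α−1) = n + δ and k_gold = (α/(n + δ))^(1/(1−α)).
k_gold = (0.25/0.093)^(1/0.75) = 2.6882^1.3333 ≈ 3.7377
c_gold = f(k_gold) − (n + δ)·k_gold = 1.3904 − 0.093×3.7377 ≈ 1.0428

c_gold ≈ 1.04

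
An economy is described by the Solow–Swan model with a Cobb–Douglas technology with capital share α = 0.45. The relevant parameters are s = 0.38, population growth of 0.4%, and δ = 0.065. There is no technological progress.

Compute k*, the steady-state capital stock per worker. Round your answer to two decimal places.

k* ≈ 22.24

Steady state requires s·f(k) = (n + δ)·k, i.e. s·k^α = (n + δ)·k.
Rearranging, k^(1−α) = s / (n + δ).
k^0.55 = 0.38 / (0.004 + 0.065) = 0.38 / 0.069 = 5.5072
k* = 5.5072^(1/0.55) ≈ 22.2406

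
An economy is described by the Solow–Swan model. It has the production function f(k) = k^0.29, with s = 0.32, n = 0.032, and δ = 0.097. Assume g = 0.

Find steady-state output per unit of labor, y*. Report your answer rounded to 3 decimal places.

In steady state, investment equals break-even investment: s·k^α = (n + δ)·k.
Dividing both sides by k: k^(1−α) = s / (n + δ).
k^0.71 = 0.32 / (0.032 + 0.097) = 0.32 / 0.129 = 2.4806
k* = 2.4806^(1/0.71) ≈ 3.5951
y* = (k*)^α = 3.5951^0.29 ≈ 1.4493

y* = 1.449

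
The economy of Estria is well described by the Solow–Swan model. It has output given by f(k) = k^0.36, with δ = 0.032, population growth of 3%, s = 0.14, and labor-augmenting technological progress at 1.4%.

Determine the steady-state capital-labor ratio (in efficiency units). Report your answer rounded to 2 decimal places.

k* = 2.60

In steady state, investment equals break-even investment: s·k^α = (n + g + δ)·k.
Rearranging, k^(1−α) = s / (n + g + δ).
k^0.64 = 0.14 / (0.030 + 0.014 + 0.032) = 0.14 / 0.076 = 1.8421
k* = 1.8421^(1/0.64) ≈ 2.5975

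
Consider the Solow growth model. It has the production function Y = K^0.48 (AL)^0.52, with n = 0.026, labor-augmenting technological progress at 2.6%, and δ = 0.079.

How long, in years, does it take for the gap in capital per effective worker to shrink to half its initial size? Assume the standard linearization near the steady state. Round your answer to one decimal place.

Near the steady state the convergence rate is λ = (1 − α)(n + g + δ).
λ = (1 − 0.48) × 0.131 = 0.52 × 0.131 = 0.06812
Half-life = ln 2 / λ = 0.6931 / 0.06812 ≈ 10.17 years

about 10.2 years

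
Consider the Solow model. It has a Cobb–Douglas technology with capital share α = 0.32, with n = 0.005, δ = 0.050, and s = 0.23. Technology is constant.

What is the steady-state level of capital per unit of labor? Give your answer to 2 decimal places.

At the steady state, Δk = 0, so s·k^α = (n + δ)·k.
Rearranging, k^(1−α) = s / (n + δ).
k^0.68 = 0.23 / (0.005 + 0.050) = 0.23 / 0.055 = 4.1818
k* = 4.1818^(1/0.68) ≈ 8.1992

k* = 8.20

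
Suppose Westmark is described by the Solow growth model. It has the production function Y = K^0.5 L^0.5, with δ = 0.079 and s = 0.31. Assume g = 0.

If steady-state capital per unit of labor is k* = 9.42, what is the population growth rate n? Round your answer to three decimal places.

In steady state, investment equals break-even investment: s·k^α = (n + δ)·k.
So s / (n + δ) = (k*)^(1−α) = 9.42^0.5 = 3.0692.
Therefore n + δ = s / 3.0692 = 0.31 / 3.0692 = 0.1010, so n = 0.1010 − 0.079 = 0.0220.

n ≈ 0.022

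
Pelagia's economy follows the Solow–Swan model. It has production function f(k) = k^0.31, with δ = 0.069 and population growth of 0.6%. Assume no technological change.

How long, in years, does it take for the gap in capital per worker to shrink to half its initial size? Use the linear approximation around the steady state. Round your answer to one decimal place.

half-life ≈ 13.4 years

Near the steady state the convergence rate is λ = (1 − α)(n + δ).
λ = (1 − 0.31) × 0.075 = 0.69 × 0.075 = 0.05175
Half-life = ln 2 / λ = 0.6931 / 0.05175 ≈ 13.39 years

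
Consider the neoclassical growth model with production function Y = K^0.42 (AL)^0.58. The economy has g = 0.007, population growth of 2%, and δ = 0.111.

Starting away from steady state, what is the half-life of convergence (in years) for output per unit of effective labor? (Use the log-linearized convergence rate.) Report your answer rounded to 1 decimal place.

Near the steady state the convergence rate is λ = (1 − α)(n + g + δ).
λ = (1 − 0.42) × 0.138 = 0.58 × 0.138 = 0.08004
Half-life = ln 2 / λ = 0.6931 / 0.08004 ≈ 8.66 years

half-life ≈ 8.7 years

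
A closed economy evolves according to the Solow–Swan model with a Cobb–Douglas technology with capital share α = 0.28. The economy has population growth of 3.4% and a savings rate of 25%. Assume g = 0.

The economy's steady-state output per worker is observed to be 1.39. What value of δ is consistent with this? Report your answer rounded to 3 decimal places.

At the steady state, Δk = 0, so s·k^α = (n + δ)·k.
Since y* = [s/(n + δ)]^(α/(1−α)), we have s/(n + δ) = (y*)^((1−α)/α) = 1.39^2.5714 = 2.3321.
Therefore n + δ = s / 2.3321 = 0.25 / 2.3321 = 0.1072, so δ = 0.1072 − 0.034 = 0.0732.

δ ≈ 0.073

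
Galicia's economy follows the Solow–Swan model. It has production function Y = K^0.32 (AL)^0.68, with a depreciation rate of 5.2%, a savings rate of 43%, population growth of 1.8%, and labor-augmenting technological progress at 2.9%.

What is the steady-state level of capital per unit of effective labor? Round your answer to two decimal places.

In steady state, investment equals break-even investment: s·k^α = (n + g + δ)·k.
Rearranging, k^(1−α) = s / (n + g + δ).
k^0.68 = 0.43 / (0.018 + 0.029 + 0.052) = 0.43 / 0.099 = 4.3434
k* = 4.3434^(1/0.68) ≈ 8.6693

k* ≈ 8.67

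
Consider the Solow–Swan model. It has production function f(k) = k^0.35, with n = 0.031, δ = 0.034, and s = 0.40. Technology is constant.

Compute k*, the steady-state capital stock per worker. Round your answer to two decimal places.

Steady state requires s·f(k) = (n + δ)·k, i.e. s·k^α = (n + δ)·k.
Rearranging, k^(1−α) = s / (n + δ).
k^0.65 = 0.40 / (0.031 + 0.034) = 0.40 / 0.065 = 6.1538
k* = 6.1538^(1/0.65) ≈ 16.3707

k* = 16.37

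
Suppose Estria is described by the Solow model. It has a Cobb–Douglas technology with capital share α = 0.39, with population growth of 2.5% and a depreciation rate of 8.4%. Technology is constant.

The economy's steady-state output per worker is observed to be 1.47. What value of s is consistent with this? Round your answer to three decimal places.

In steady state, investment equals break-even investment: s·k^α = (n + δ)·k.
Since y* = [s/(n + δ)]^(α/(1−α)), we have s/(n + δ) = (y*)^((1−α)/α) = 1.47^1.5641 = 1.8268.
Therefore s = 1.8268 × (n + δ) = 1.8268 × 0.109 = 0.1991.

s ≈ 0.199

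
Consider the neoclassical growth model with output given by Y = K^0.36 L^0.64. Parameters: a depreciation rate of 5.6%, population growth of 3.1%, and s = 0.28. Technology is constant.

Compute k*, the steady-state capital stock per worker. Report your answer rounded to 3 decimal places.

Steady state requires s·f(k) = (n + δ)·k, i.e. s·k^α = (n + δ)·k.
Rearranging, k^(1−α) = s / (n + δ).
k^0.64 = 0.28 / (0.031 + 0.056) = 0.28 / 0.087 = 3.2184
k* = 3.2184^(1/0.64) ≈ 6.2114

k* ≈ 6.211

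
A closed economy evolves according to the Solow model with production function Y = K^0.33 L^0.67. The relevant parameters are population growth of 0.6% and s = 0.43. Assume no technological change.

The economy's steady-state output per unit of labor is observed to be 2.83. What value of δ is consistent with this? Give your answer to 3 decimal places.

δ ≈ 0.046

In steady state, investment equals break-even investment: s·k^α = (n + δ)·k.
Since y* = [s/(n + δ)]^(α/(1−α)), we have s/(n + δ) = (y*)^((1−α)/α) = 2.83^2.0303 = 8.2654.
Therefore n + δ = s / 8.2654 = 0.43 / 8.2654 = 0.0520, so δ = 0.0520 − 0.006 = 0.0460.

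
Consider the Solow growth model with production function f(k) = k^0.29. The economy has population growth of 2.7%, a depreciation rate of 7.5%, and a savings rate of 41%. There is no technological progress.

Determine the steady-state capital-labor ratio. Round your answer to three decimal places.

k* ≈ 7.095

Steady state requires s·f(k) = (n + δ)·k, i.e. s·k^α = (n + δ)·k.
Dividing both sides by k: k^(1−α) = s / (n + δ).
k^0.71 = 0.41 / (0.027 + 0.075) = 0.41 / 0.102 = 4.0196
k* = 4.0196^(1/0.71) ≈ 7.0952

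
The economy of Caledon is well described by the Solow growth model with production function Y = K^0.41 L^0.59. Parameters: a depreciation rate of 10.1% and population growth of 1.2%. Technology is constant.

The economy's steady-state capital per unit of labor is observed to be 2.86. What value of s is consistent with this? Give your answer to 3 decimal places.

s ≈ 0.210

At the steady state, Δk = 0, so s·k^α = (n + δ)·k.
So s / (n + δ) = (k*)^(1−α) = 2.86^0.59 = 1.8589.
Therefore s = 1.8589 × (n + δ) = 1.8589 × 0.113 = 0.2101.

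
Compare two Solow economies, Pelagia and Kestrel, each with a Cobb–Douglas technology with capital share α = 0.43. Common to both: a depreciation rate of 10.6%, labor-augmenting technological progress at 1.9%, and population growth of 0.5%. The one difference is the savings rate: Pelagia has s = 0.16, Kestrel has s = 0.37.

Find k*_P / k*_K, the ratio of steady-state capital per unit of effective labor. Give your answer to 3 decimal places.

k*_P / k*_K ≈ 0.230

Steady-state k* = [s/(n + g + δ)]^(1/(1−α)), so the ratio is [ (s_P/(n + g + δ)_P) / (s_K/(n + g + δ)_K) ]^1.7544.
s_P/(n + g + δ)_P = 0.16/0.130 = 1.2308; s_K/(n + g + δ)_K = 0.37/0.130 = 2.8462.
Ratio = (1.2308/2.8462)^1.7544 = 0.4324^1.7544 ≈ 0.2297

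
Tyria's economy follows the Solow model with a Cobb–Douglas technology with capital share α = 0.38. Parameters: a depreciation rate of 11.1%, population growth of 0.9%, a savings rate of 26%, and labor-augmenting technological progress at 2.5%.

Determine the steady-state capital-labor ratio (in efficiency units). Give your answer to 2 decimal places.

k* ≈ 2.56

At the steady state, Δk = 0, so s·k^α = (n + g + δ)·k.
Rearranging, k^(1−α) = s / (n + g + δ).
k^0.62 = 0.26 / (0.009 + 0.025 + 0.111) = 0.26 / 0.145 = 1.7931
k* = 1.7931^(1/0.62) ≈ 2.5647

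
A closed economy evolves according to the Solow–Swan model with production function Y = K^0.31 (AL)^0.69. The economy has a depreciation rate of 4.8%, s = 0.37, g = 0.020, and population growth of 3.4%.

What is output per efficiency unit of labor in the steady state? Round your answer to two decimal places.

Steady state requires s·f(k) = (n + g + δ)·k, i.e. s·k^α = (n + g + δ)·k.
Dividing both sides by k: k^(1−α) = s / (n + g + δ).
k^0.69 = 0.37 / (0.034 + 0.020 + 0.048) = 0.37 / 0.102 = 3.6275
k* = 3.6275^(1/0.69) ≈ 6.4718
y* = (k*)^α = 6.4718^0.31 ≈ 1.7841

y* = 1.78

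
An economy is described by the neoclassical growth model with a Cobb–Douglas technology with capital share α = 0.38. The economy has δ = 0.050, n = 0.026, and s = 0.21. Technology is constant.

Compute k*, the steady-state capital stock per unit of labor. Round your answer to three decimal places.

k* = 5.152

In steady state, investment equals break-even investment: s·k^α = (n + δ)·k.
Dividing both sides by k: k^(1−α) = s / (n + δ).
k^0.62 = 0.21 / (0.026 + 0.050) = 0.21 / 0.076 = 2.7632
k* = 2.7632^(1/0.62) ≈ 5.1518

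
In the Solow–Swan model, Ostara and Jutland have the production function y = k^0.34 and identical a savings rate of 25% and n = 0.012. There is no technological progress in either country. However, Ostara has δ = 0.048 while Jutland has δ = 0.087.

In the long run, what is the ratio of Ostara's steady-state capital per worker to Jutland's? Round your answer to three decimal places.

Steady-state k* = [s/(n + δ)]^(1/(1−α)), so the ratio is [ (s_O/(n + δ)_O) / (s_J/(n + δ)_J) ]^1.5152.
s_O/(n + δ)_O = 0.25/0.060 = 4.1667; s_J/(n + δ)_J = 0.25/0.099 = 2.5253.
Ratio = (4.1667/2.5253)^1.5152 = 1.6500^1.5152 ≈ 2.1357

ratio ≈ 2.136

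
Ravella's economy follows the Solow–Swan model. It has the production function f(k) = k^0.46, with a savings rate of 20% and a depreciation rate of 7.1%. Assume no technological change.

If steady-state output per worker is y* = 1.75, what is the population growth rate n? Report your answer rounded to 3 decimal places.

In steady state, investment equals break-even investment: s·k^α = (n + δ)·k.
Since y* = [s/(n + δ)]^(α/(1−α)), we have s/(n + δ) = (y*)^((1−α)/α) = 1.75^1.1739 = 1.9289.
Therefore n + δ = s / 1.9289 = 0.20 / 1.9289 = 0.1037, so n = 0.1037 − 0.071 = 0.0327.

n ≈ 0.033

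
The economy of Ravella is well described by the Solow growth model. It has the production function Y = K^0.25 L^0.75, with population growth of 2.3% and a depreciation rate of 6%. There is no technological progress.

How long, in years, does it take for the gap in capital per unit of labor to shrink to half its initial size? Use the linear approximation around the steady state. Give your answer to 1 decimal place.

half-life ≈ 11.1 years

Near the steady state the convergence rate is λ = (1 − α)(n + δ).
λ = (1 − 0.25) × 0.083 = 0.75 × 0.083 = 0.06225
Half-life = ln 2 / λ = 0.6931 / 0.06225 ≈ 11.13 years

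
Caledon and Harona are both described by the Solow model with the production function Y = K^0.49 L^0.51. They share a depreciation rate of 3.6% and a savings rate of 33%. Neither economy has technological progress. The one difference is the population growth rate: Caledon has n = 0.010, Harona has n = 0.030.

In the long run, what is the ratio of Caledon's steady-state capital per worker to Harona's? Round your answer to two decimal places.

Steady-state k* = [s/(n + δ)]^(1/(1−α)), so the ratio is [ (s_C/(n + δ)_C) / (s_H/(n + δ)_H) ]^1.9608.
s_C/(n + δ)_C = 0.33/0.046 = 7.1739; s_H/(n + δ)_H = 0.33/0.066 = 5.0000.
Ratio = (7.1739/5.0000)^1.9608 = 1.4348^1.9608 ≈ 2.0297

k*_C / k*_H ≈ 2.03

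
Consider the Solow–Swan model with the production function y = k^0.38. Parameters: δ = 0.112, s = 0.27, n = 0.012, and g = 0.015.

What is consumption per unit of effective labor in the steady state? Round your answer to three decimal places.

At the steady state, Δk = 0, so s·k^α = (n + g + δ)·k.
Dividing both sides by k: k^(1−α) = s / (n + g + δ).
k^0.62 = 0.27 / (0.012 + 0.015 + 0.112) = 0.27 / 0.139 = 1.9424
k* = 1.9424^(1/0.62) ≈ 2.9178
y* = (k*)^α = 2.9178^0.38 ≈ 1.5022
c* = (1 − s)·y* = (1 − 0.27) × 1.5022 ≈ 1.0966

c* = 1.097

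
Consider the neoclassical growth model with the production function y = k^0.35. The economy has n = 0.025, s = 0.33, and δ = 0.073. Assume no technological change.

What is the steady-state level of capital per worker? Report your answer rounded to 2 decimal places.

Steady state requires s·f(k) = (n + δ)·k, i.e. s·k^α = (n + δ)·k.
Rearranging, k^(1−α) = s / (n + δ).
k^0.65 = 0.33 / (0.025 + 0.073) = 0.33 / 0.098 = 3.3673
k* = 3.3673^(1/0.65) ≈ 6.4744

k* = 6.47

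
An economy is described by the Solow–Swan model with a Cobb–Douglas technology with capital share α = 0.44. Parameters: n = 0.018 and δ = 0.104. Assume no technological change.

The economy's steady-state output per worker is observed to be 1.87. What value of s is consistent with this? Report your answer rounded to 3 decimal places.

At the steady state, Δk = 0, so s·k^α = (n + δ)·k.
Since y* = [s/(n + δ)]^(α/(1−α)), we have s/(n + δ) = (y*)^((1−α)/α) = 1.87^1.2727 = 2.2181.
Therefore s = 2.2181 × (n + δ) = 2.2181 × 0.122 = 0.2706.

s ≈ 0.271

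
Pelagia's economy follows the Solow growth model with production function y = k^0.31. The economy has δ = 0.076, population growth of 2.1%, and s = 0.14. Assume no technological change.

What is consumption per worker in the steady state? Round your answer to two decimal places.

At the steady state, Δk = 0, so s·k^α = (n + δ)·k.
Rearranging, k^(1−α) = s / (n + δ).
k^0.69 = 0.14 / (0.021 + 0.076) = 0.14 / 0.097 = 1.4433
k* = 1.4433^(1/0.69) ≈ 1.7020
y* = (k*)^α = 1.7020^0.31 ≈ 1.1792
c* = (1 − s)·y* = (1 − 0.14) × 1.1792 ≈ 1.0141

c* ≈ 1.01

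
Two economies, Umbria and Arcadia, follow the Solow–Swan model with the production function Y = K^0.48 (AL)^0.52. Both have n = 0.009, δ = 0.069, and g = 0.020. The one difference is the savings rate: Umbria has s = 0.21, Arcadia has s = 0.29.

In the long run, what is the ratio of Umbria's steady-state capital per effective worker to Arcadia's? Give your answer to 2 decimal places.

Steady-state k* = [s/(n + g + δ)]^(1/(1−α)), so the ratio is [ (s_U/(n + g + δ)_U) / (s_A/(n + g + δ)_A) ]^1.9231.
s_U/(n + g + δ)_U = 0.21/0.098 = 2.1429; s_A/(n + g + δ)_A = 0.29/0.098 = 2.9592.
Ratio = (2.1429/2.9592)^1.9231 = 0.7241^1.9231 ≈ 0.5375

k*_U / k*_A ≈ 0.54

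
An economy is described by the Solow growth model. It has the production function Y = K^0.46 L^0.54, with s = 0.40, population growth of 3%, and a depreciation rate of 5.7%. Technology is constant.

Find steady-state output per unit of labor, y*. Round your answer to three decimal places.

In steady state, investment equals break-even investment: s·k^α = (n + δ)·k.
Dividing both sides by k: k^(1−α) = s / (n + δ).
k^0.54 = 0.40 / (0.030 + 0.057) = 0.40 / 0.087 = 4.5977
k* = 4.5977^(1/0.54) ≈ 16.8627
y* = (k*)^α = 16.8627^0.46 ≈ 3.6676

y* = 3.668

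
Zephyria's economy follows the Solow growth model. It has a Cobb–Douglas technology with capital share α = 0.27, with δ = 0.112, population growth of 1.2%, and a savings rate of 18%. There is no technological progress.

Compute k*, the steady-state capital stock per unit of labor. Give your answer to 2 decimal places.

k* = 1.67

Steady state requires s·f(k) = (n + δ)·k, i.e. s·k^α = (n + δ)·k.
Rearranging, k^(1−α) = s / (n + δ).
k^0.73 = 0.18 / (0.012 + 0.112) = 0.18 / 0.124 = 1.4516
k* = 1.4516^(1/0.73) ≈ 1.6661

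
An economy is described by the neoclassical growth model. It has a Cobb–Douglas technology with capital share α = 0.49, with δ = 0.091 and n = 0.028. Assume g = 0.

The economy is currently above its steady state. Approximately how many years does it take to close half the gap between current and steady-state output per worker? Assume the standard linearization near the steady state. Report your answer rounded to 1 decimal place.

Near the steady state the convergence rate is λ = (1 − α)(n + δ).
λ = (1 − 0.49) × 0.119 = 0.51 × 0.119 = 0.06069
Half-life = ln 2 / λ = 0.6931 / 0.06069 ≈ 11.42 years

t_½ ≈ 11.4 years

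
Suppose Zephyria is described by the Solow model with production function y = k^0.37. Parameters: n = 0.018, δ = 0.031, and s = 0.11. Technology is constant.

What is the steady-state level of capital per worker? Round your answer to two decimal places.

k* = 3.61

In steady state, investment equals break-even investment: s·k^α = (n + δ)·k.
Dividing both sides by k: k^(1−α) = s / (n + δ).
k^0.63 = 0.11 / (0.018 + 0.031) = 0.11 / 0.049 = 2.2449
k* = 2.2449^(1/0.63) ≈ 3.6096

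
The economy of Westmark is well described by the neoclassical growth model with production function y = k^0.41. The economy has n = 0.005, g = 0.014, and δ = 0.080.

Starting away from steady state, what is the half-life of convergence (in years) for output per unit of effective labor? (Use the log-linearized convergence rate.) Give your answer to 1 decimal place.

Near the steady state the convergence rate is λ = (1 − α)(n + g + δ).
λ = (1 − 0.41) × 0.099 = 0.59 × 0.099 = 0.05841
Half-life = ln 2 / λ = 0.6931 / 0.05841 ≈ 11.87 years

about 11.9 years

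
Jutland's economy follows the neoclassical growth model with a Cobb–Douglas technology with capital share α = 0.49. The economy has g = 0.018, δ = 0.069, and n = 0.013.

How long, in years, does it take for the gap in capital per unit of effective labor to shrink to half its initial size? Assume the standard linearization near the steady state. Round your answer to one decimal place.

half-life ≈ 13.6 years

Near the steady state the convergence rate is λ = (1 − α)(n + g + δ).
λ = (1 − 0.49) × 0.100 = 0.51 × 0.100 = 0.0510
Half-life = ln 2 / λ = 0.6931 / 0.0510 ≈ 13.59 years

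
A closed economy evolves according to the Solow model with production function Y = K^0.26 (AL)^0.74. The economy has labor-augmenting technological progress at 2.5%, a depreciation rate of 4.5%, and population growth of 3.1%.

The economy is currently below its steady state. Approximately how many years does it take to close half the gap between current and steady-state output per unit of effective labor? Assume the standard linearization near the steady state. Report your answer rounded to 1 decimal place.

Near the steady state the convergence rate is λ = (1 − α)(n + g + δ).
λ = (1 − 0.26) × 0.101 = 0.74 × 0.101 = 0.07474
Half-life = ln 2 / λ = 0.6931 / 0.07474 ≈ 9.27 years

t_½ ≈ 9.3 years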